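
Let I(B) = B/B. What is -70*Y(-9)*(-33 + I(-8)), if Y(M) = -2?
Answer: -4480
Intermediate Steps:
I(B) = 1
-70*Y(-9)*(-33 + I(-8)) = -(-140)*(-33 + 1) = -(-140)*(-32) = -70*64 = -4480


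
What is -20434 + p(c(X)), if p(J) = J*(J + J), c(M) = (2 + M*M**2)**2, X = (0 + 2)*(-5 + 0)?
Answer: 1984047915598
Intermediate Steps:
X = -10 (X = 2*(-5) = -10)
c(M) = (2 + M**3)**2
p(J) = 2*J**2 (p(J) = J*(2*J) = 2*J**2)
-20434 + p(c(X)) = -20434 + 2*((2 + (-10)**3)**2)**2 = -20434 + 2*((2 - 1000)**2)**2 = -20434 + 2*((-998)**2)**2 = -20434 + 2*996004**2 = -20434 + 2*992023968016 = -20434 + 1984047936032 = 1984047915598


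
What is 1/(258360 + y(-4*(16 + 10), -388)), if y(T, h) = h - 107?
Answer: 1/257865 ≈ 3.8780e-6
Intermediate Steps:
y(T, h) = -107 + h
1/(258360 + y(-4*(16 + 10), -388)) = 1/(258360 + (-107 - 388)) = 1/(258360 - 495) = 1/257865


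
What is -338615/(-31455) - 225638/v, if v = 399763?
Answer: 3664808713/359272719 ≈ 10.201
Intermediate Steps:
-338615/(-31455) - 225638/v = -338615/(-31455) - 225638/399763 = -338615*(-1/31455) - 225638*1/399763 = 67723/6291 - 32234/57109 = 3664808713/359272719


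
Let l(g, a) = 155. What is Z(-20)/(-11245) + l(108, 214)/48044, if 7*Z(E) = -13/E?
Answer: 2340307/727266050 ≈ 0.0032180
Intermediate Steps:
Z(E) = -13/(7*E) (Z(E) = (-13/E)/7 = -13/(7*E))
Z(-20)/(-11245) + l(108, 214)/48044 = -13/7/(-20)/(-11245) + 155/48044 = -13/7*(-1/20)*(-1/11245) + 155*(1/48044) = (13/140)*(-1/11245) + 155/48044 = -1/121100 + 155/48044 = 2340307/727266050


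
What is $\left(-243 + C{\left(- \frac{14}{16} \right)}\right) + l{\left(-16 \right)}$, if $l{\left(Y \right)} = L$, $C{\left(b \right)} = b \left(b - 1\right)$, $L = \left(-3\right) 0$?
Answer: $- \frac{15447}{64} \approx -241.36$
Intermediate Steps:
$L = 0$
$C{\left(b \right)} = b \left(-1 + b\right)$
$l{\left(Y \right)} = 0$
$\left(-243 + C{\left(- \frac{14}{16} \right)}\right) + l{\left(-16 \right)} = \left(-243 + - \frac{14}{16} \left(-1 - \frac{14}{16}\right)\right) + 0 = \left(-243 + \left(-14\right) \frac{1}{16} \left(-1 - \frac{7}{8}\right)\right) + 0 = \left(-243 - \frac{7 \left(-1 - \frac{7}{8}\right)}{8}\right) + 0 = \left(-243 - - \frac{105}{64}\right) + 0 = \left(-243 + \frac{105}{64}\right) + 0 = - \frac{15447}{64} + 0 = - \frac{15447}{64}$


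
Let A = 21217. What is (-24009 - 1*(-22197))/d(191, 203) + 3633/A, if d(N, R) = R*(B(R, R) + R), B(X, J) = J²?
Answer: 51875618/303339449 ≈ 0.17102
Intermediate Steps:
d(N, R) = R*(R + R²) (d(N, R) = R*(R² + R) = R*(R + R²))
(-24009 - 1*(-22197))/d(191, 203) + 3633/A = (-24009 - 1*(-22197))/((203²*(1 + 203))) + 3633/21217 = (-24009 + 22197)/((41209*204)) + 3633*(1/21217) = -1812/8406636 + 519/3031 = -1812*1/8406636 + 519/3031 = -151/700553 + 519/3031 = 51875618/303339449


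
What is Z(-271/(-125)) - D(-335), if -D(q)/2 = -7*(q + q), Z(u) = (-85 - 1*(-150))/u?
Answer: 2550105/271 ≈ 9410.0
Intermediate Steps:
Z(u) = 65/u (Z(u) = (-85 + 150)/u = 65/u)
D(q) = 28*q (D(q) = -(-14)*(q + q) = -(-14)*2*q = -(-28)*q = 28*q)
Z(-271/(-125)) - D(-335) = 65/((-271/(-125))) - 28*(-335) = 65/((-271*(-1/125))) - 1*(-9380) = 65/(271/125) + 9380 = 65*(125/271) + 9380 = 8125/271 + 9380 = 2550105/271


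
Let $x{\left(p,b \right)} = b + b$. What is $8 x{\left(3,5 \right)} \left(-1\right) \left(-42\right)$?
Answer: $3360$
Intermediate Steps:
$x{\left(p,b \right)} = 2 b$
$8 x{\left(3,5 \right)} \left(-1\right) \left(-42\right) = 8 \cdot 2 \cdot 5 \left(-1\right) \left(-42\right) = 8 \cdot 10 \left(-1\right) \left(-42\right) = 8 \left(-10\right) \left(-42\right) = \left(-80\right) \left(-42\right) = 3360$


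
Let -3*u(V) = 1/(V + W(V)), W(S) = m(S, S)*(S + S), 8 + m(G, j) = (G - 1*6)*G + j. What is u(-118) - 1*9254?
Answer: -95044150907/10270602 ≈ -9254.0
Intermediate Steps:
m(G, j) = -8 + j + G*(-6 + G) (m(G, j) = -8 + ((G - 1*6)*G + j) = -8 + ((G - 6)*G + j) = -8 + ((-6 + G)*G + j) = -8 + (G*(-6 + G) + j) = -8 + (j + G*(-6 + G)) = -8 + j + G*(-6 + G))
W(S) = 2*S*(-8 + S² - 5*S) (W(S) = (-8 + S + S² - 6*S)*(S + S) = (-8 + S² - 5*S)*(2*S) = 2*S*(-8 + S² - 5*S))
u(V) = -1/(3*(V + 2*V*(-8 + V² - 5*V)))
u(-118) - 1*9254 = (⅓)/(-118*(15 - 2*(-118)² + 10*(-118))) - 1*9254 = (⅓)*(-1/118)/(15 - 2*13924 - 1180) - 9254 = (⅓)*(-1/118)/(15 - 27848 - 1180) - 9254 = (⅓)*(-1/118)/(-29013) - 9254 = (⅓)*(-1/118)*(-1/29013) - 9254 = 1/10270602 - 9254 = -95044150907/10270602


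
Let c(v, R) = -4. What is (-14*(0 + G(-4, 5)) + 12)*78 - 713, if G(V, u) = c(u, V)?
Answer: 4591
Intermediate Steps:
G(V, u) = -4
(-14*(0 + G(-4, 5)) + 12)*78 - 713 = (-14*(0 - 4) + 12)*78 - 713 = (-14*(-4) + 12)*78 - 713 = (56 + 12)*78 - 713 = 68*78 - 713 = 5304 - 713 = 4591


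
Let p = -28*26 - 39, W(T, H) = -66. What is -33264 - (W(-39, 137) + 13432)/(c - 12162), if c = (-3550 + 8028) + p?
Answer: -281100698/8451 ≈ -33262.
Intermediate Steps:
p = -767 (p = -728 - 39 = -767)
c = 3711 (c = (-3550 + 8028) - 767 = 4478 - 767 = 3711)
-33264 - (W(-39, 137) + 13432)/(c - 12162) = -33264 - (-66 + 13432)/(3711 - 12162) = -33264 - 13366/(-8451) = -33264 - 13366*(-1)/8451 = -33264 - 1*(-13366/8451) = -33264 + 13366/8451 = -281100698/8451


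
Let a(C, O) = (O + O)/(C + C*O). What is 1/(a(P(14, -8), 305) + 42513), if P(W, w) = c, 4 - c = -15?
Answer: 2907/123585596 ≈ 2.3522e-5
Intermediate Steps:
c = 19 (c = 4 - 1*(-15) = 4 + 15 = 19)
P(W, w) = 19
a(C, O) = 2*O/(C + C*O) (a(C, O) = (2*O)/(C + C*O) = 2*O/(C + C*O))
1/(a(P(14, -8), 305) + 42513) = 1/(2*305/(19*(1 + 305)) + 42513) = 1/(2*305*(1/19)/306 + 42513) = 1/(2*305*(1/19)*(1/306) + 42513) = 1/(305/2907 + 42513) = 1/(123585596/2907) = 2907/123585596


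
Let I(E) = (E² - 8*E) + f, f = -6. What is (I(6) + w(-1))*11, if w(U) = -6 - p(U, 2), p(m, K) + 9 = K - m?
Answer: -198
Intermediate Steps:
p(m, K) = -9 + K - m (p(m, K) = -9 + (K - m) = -9 + K - m)
w(U) = 1 + U (w(U) = -6 - (-9 + 2 - U) = -6 - (-7 - U) = -6 + (7 + U) = 1 + U)
I(E) = -6 + E² - 8*E (I(E) = (E² - 8*E) - 6 = -6 + E² - 8*E)
(I(6) + w(-1))*11 = ((-6 + 6² - 8*6) + (1 - 1))*11 = ((-6 + 36 - 48) + 0)*11 = (-18 + 0)*11 = -18*11 = -198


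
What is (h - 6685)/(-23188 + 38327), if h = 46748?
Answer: 40063/15139 ≈ 2.6463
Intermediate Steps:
(h - 6685)/(-23188 + 38327) = (46748 - 6685)/(-23188 + 38327) = 40063/15139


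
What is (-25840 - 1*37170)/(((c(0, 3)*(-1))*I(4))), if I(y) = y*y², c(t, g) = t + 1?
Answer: 31505/32 ≈ 984.53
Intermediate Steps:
c(t, g) = 1 + t
I(y) = y³
(-25840 - 1*37170)/(((c(0, 3)*(-1))*I(4))) = (-25840 - 1*37170)/((((1 + 0)*(-1))*4³)) = (-25840 - 37170)/(((1*(-1))*64)) = -63010/((-1*64)) = -63010/(-64) = -63010*(-1/64) = 31505/32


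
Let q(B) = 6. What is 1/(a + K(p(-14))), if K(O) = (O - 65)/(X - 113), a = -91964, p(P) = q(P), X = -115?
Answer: -228/20967733 ≈ -1.0874e-5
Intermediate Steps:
p(P) = 6
K(O) = 65/228 - O/228 (K(O) = (O - 65)/(-115 - 113) = (-65 + O)/(-228) = (-65 + O)*(-1/228) = 65/228 - O/228)
1/(a + K(p(-14))) = 1/(-91964 + (65/228 - 1/228*6)) = 1/(-91964 + (65/228 - 1/38)) = 1/(-91964 + 59/228) = 1/(-20967733/228) = -228/20967733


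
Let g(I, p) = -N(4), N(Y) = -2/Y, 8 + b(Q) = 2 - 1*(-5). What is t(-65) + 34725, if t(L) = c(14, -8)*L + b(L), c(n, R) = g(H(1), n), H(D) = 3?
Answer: 69383/2 ≈ 34692.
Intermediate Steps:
b(Q) = -1 (b(Q) = -8 + (2 - 1*(-5)) = -8 + (2 + 5) = -8 + 7 = -1)
g(I, p) = 1/2 (g(I, p) = -(-2)/4 = -1*(-1/2) = 1/2)
c(n, R) = 1/2
t(L) = -1 + L/2 (t(L) = L/2 - 1 = -1 + L/2)
t(-65) + 34725 = (-1 + (1/2)*(-65)) + 34725 = (-1 - 65/2) + 34725 = -67/2 + 34725 = 69383/2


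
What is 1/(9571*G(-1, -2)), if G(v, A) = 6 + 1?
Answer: 1/66997 ≈ 1.4926e-5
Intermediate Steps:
G(v, A) = 7
1/(9571*G(-1, -2)) = 1/(9571*7) = 1/66997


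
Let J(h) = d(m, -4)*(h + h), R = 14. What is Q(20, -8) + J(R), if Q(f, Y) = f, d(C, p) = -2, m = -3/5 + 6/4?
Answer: -36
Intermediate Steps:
m = 9/10 (m = -3*⅕ + 6*(¼) = -⅗ + 3/2 = 9/10 ≈ 0.90000)
J(h) = -4*h (J(h) = -2*(h + h) = -4*h)
Q(20, -8) + J(R) = 20 - 4*14 = 20 - 56 = -36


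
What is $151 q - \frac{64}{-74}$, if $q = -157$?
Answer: $- \frac{877127}{37} \approx -23706.0$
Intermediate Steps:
$151 q - \frac{64}{-74} = 151 \left(-157\right) - \frac{64}{-74} = -23707 - - \frac{32}{37} = -23707 + \frac{32}{37} = - \frac{877127}{37}$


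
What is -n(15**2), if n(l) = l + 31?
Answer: -256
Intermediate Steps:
n(l) = 31 + l
-n(15**2) = -(31 + 15**2) = -(31 + 225) = -1*256 = -256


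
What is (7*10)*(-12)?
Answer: -840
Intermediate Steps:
(7*10)*(-12) = 70*(-12) = -840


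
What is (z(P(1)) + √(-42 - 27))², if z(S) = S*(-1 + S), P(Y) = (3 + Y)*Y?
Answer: (12 + I*√69)² ≈ 75.0 + 199.36*I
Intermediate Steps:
P(Y) = Y*(3 + Y)
(z(P(1)) + √(-42 - 27))² = ((1*(3 + 1))*(-1 + 1*(3 + 1)) + √(-42 - 27))² = ((1*4)*(-1 + 1*4) + √(-69))² = (4*(-1 + 4) + I*√69)² = (4*3 + I*√69)² = (12 + I*√69)²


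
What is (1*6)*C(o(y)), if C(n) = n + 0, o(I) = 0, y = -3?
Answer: 0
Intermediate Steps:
C(n) = n
(1*6)*C(o(y)) = (1*6)*0 = 6*0 = 0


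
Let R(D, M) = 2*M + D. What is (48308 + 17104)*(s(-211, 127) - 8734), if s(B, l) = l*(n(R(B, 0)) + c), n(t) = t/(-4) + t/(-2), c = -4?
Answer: 710096319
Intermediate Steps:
R(D, M) = D + 2*M
n(t) = -3*t/4 (n(t) = t*(-¼) + t*(-½) = -t/4 - t/2 = -3*t/4)
s(B, l) = l*(-4 - 3*B/4) (s(B, l) = l*(-3*(B + 2*0)/4 - 4) = l*(-3*(B + 0)/4 - 4) = l*(-3*B/4 - 4) = l*(-4 - 3*B/4))
(48308 + 17104)*(s(-211, 127) - 8734) = (48308 + 17104)*(-¼*127*(16 + 3*(-211)) - 8734) = 65412*(-¼*127*(16 - 633) - 8734) = 65412*(-¼*127*(-617) - 8734) = 65412*(78359/4 - 8734) = 65412*(43423/4) = 710096319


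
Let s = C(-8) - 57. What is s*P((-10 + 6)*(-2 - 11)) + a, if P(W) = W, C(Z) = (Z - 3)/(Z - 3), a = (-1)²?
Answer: -2911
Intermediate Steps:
a = 1
C(Z) = 1 (C(Z) = (-3 + Z)/(-3 + Z) = 1)
s = -56 (s = 1 - 57 = -56)
s*P((-10 + 6)*(-2 - 11)) + a = -56*(-10 + 6)*(-2 - 11) + 1 = -(-224)*(-13) + 1 = -56*52 + 1 = -2912 + 1 = -2911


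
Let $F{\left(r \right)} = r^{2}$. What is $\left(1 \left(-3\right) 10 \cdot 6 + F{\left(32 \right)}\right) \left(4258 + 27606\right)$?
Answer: $26893216$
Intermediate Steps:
$\left(1 \left(-3\right) 10 \cdot 6 + F{\left(32 \right)}\right) \left(4258 + 27606\right) = \left(1 \left(-3\right) 10 \cdot 6 + 32^{2}\right) \left(4258 + 27606\right) = \left(1 \left(\left(-30\right) 6\right) + 1024\right) 31864 = \left(1 \left(-180\right) + 1024\right) 31864 = \left(-180 + 1024\right) 31864 = 844 \cdot 31864 = 26893216$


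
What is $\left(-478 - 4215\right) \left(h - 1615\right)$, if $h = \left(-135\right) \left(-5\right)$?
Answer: $4411420$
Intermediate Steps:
$h = 675$
$\left(-478 - 4215\right) \left(h - 1615\right) = \left(-478 - 4215\right) \left(675 - 1615\right) = \left(-4693\right) \left(-940\right) = 4411420$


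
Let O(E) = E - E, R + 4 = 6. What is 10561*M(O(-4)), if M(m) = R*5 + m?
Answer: 105610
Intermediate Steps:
R = 2 (R = -4 + 6 = 2)
O(E) = 0
M(m) = 10 + m (M(m) = 2*5 + m = 10 + m)
10561*M(O(-4)) = 10561*(10 + 0) = 10561*10 = 105610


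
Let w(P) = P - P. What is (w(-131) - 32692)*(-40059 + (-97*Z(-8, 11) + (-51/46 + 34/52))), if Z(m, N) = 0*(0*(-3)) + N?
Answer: 402007312520/299 ≈ 1.3445e+9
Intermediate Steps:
w(P) = 0
Z(m, N) = N (Z(m, N) = 0*0 + N = 0 + N = N)
(w(-131) - 32692)*(-40059 + (-97*Z(-8, 11) + (-51/46 + 34/52))) = (0 - 32692)*(-40059 + (-97*11 + (-51/46 + 34/52))) = -32692*(-40059 + (-1067 + (-51*1/46 + 34*(1/52)))) = -32692*(-40059 + (-1067 + (-51/46 + 17/26))) = -32692*(-40059 + (-1067 - 136/299)) = -32692*(-40059 - 319169/299) = -32692*(-12296810/299) = 402007312520/299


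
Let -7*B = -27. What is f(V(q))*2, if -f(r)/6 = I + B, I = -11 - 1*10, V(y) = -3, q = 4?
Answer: 1440/7 ≈ 205.71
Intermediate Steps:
B = 27/7 (B = -⅐*(-27) = 27/7 ≈ 3.8571)
I = -21 (I = -11 - 10 = -21)
f(r) = 720/7 (f(r) = -6*(-21 + 27/7) = -6*(-120/7) = 720/7)
f(V(q))*2 = (720/7)*2 = 1440/7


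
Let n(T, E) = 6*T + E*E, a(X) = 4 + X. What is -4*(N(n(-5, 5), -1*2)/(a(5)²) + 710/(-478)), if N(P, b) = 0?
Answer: 1420/239 ≈ 5.9414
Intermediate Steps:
n(T, E) = E² + 6*T (n(T, E) = 6*T + E² = E² + 6*T)
-4*(N(n(-5, 5), -1*2)/(a(5)²) + 710/(-478)) = -4*(0/((4 + 5)²) + 710/(-478)) = -4*(0/(9²) + 710*(-1/478)) = -4*(0/81 - 355/239) = -4*(0*(1/81) - 355/239) = -4*(0 - 355/239) = -4*(-355/239) = 1420/239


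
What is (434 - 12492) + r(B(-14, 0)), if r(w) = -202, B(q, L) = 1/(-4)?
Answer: -12260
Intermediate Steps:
B(q, L) = -¼
(434 - 12492) + r(B(-14, 0)) = (434 - 12492) - 202 = -12058 - 202 = -12260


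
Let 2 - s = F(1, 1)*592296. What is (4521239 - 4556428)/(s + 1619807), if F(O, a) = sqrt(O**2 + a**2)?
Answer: -56999458901/1922152093249 - 20842303944*sqrt(2)/1922152093249 ≈ -0.044989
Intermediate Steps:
s = 2 - 592296*sqrt(2) (s = 2 - sqrt(1**2 + 1**2)*592296 = 2 - sqrt(1 + 1)*592296 = 2 - sqrt(2)*592296 = 2 - 592296*sqrt(2) ≈ -8.3763e+5)
(4521239 - 4556428)/(s + 1619807) = (4521239 - 4556428)/((2 - 592296*sqrt(2)) + 1619807) = -35189/(1619809 - 592296*sqrt(2))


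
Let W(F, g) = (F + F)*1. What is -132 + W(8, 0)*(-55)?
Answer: -1012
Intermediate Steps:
W(F, g) = 2*F (W(F, g) = (2*F)*1 = 2*F)
-132 + W(8, 0)*(-55) = -132 + (2*8)*(-55) = -132 + 16*(-55) = -132 - 880 = -1012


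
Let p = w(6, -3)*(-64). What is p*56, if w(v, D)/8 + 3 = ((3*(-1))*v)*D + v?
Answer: -1634304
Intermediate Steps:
w(v, D) = -24 + 8*v - 24*D*v (w(v, D) = -24 + 8*(((3*(-1))*v)*D + v) = -24 + 8*((-3*v)*D + v) = -24 + 8*(-3*D*v + v) = -24 + 8*(v - 3*D*v) = -24 + (8*v - 24*D*v) = -24 + 8*v - 24*D*v)
p = -29184 (p = (-24 + 8*6 - 24*(-3)*6)*(-64) = (-24 + 48 + 432)*(-64) = 456*(-64) = -29184)
p*56 = -29184*56 = -1634304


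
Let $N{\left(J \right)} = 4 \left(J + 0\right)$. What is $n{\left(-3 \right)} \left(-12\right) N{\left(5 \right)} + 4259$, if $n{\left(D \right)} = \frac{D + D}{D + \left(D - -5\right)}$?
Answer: $2819$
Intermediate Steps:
$N{\left(J \right)} = 4 J$
$n{\left(D \right)} = \frac{2 D}{5 + 2 D}$ ($n{\left(D \right)} = \frac{2 D}{D + \left(D + 5\right)} = \frac{2 D}{D + \left(5 + D\right)} = \frac{2 D}{5 + 2 D}$)
$n{\left(-3 \right)} \left(-12\right) N{\left(5 \right)} + 4259 = 2 \left(-3\right) \frac{1}{5 + 2 \left(-3\right)} \left(-12\right) 4 \cdot 5 + 4259 = 2 \left(-3\right) \frac{1}{5 - 6} \left(-12\right) 20 + 4259 = 2 \left(-3\right) \frac{1}{-1} \left(-12\right) 20 + 4259 = 2 \left(-3\right) \left(-1\right) \left(-12\right) 20 + 4259 = 6 \left(-12\right) 20 + 4259 = \left(-72\right) 20 + 4259 = -1440 + 4259 = 2819$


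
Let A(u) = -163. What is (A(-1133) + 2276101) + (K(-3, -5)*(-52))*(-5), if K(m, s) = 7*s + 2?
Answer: 2267358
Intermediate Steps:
K(m, s) = 2 + 7*s
(A(-1133) + 2276101) + (K(-3, -5)*(-52))*(-5) = (-163 + 2276101) + ((2 + 7*(-5))*(-52))*(-5) = 2275938 + ((2 - 35)*(-52))*(-5) = 2275938 - 33*(-52)*(-5) = 2275938 + 1716*(-5) = 2275938 - 8580 = 2267358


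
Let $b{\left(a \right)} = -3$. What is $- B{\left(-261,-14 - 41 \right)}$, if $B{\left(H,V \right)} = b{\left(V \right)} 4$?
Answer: $12$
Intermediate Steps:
$B{\left(H,V \right)} = -12$ ($B{\left(H,V \right)} = \left(-3\right) 4 = -12$)
$- B{\left(-261,-14 - 41 \right)} = \left(-1\right) \left(-12\right) = 12$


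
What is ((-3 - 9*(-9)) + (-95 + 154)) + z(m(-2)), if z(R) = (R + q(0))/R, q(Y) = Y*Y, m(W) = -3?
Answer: 138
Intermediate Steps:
q(Y) = Y**2
z(R) = 1 (z(R) = (R + 0**2)/R = (R + 0)/R = R/R = 1)
((-3 - 9*(-9)) + (-95 + 154)) + z(m(-2)) = ((-3 - 9*(-9)) + (-95 + 154)) + 1 = ((-3 + 81) + 59) + 1 = (78 + 59) + 1 = 137 + 1 = 138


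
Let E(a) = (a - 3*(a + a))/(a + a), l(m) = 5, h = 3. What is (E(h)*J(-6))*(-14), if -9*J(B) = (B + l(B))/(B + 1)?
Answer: -7/9 ≈ -0.77778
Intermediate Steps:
E(a) = -5/2 (E(a) = (a - 6*a)/((2*a)) = (a - 6*a)*(1/(2*a)) = (-5*a)*(1/(2*a)) = -5/2)
J(B) = -(5 + B)/(9*(1 + B)) (J(B) = -(B + 5)/(9*(B + 1)) = -(5 + B)/(9*(1 + B)))
(E(h)*J(-6))*(-14) = -5*(-5 - 1*(-6))/(18*(1 - 6))*(-14) = -5*(-5 + 6)/(18*(-5))*(-14) = -5*(-1)/(18*5)*(-14) = -5/2*(-1/45)*(-14) = (1/18)*(-14) = -7/9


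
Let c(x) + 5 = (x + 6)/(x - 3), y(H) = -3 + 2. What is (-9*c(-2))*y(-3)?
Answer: -261/5 ≈ -52.200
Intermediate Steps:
y(H) = -1
c(x) = -5 + (6 + x)/(-3 + x) (c(x) = -5 + (x + 6)/(x - 3) = -5 + (6 + x)/(-3 + x))
(-9*c(-2))*y(-3) = -9*(21 - 4*(-2))/(-3 - 2)*(-1) = -9*(21 + 8)/(-5)*(-1) = -(-9)*29/5*(-1) = -9*(-29/5)*(-1) = (261/5)*(-1) = -261/5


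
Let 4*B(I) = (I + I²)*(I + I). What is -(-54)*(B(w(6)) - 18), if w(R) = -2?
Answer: -1080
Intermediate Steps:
B(I) = I*(I + I²)/2 (B(I) = ((I + I²)*(I + I))/4 = ((I + I²)*(2*I))/4 = (2*I*(I + I²))/4 = I*(I + I²)/2)
-(-54)*(B(w(6)) - 18) = -(-54)*((½)*(-2)²*(1 - 2) - 18) = -(-54)*((½)*4*(-1) - 18) = -(-54)*(-2 - 18) = -(-54)*(-20) = -2*540 = -1080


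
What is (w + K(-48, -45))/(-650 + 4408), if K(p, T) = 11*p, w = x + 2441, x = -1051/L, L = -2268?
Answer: 4339735/8523144 ≈ 0.50917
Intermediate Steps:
x = 1051/2268 (x = -1051/(-2268) = -1051*(-1/2268) = 1051/2268 ≈ 0.46340)
w = 5537239/2268 (w = 1051/2268 + 2441 = 5537239/2268 ≈ 2441.5)
(w + K(-48, -45))/(-650 + 4408) = (5537239/2268 + 11*(-48))/(-650 + 4408) = (5537239/2268 - 528)/3758 = (4339735/2268)*(1/3758) = 4339735/8523144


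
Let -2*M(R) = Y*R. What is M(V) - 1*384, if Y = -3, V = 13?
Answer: -729/2 ≈ -364.50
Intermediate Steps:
M(R) = 3*R/2 (M(R) = -(-3)*R/2 = 3*R/2)
M(V) - 1*384 = (3/2)*13 - 1*384 = 39/2 - 384 = -729/2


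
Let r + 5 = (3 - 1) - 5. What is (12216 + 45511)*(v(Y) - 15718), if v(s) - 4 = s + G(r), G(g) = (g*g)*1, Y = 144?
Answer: -895114862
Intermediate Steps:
r = -8 (r = -5 + ((3 - 1) - 5) = -5 + (2 - 5) = -5 - 3 = -8)
G(g) = g² (G(g) = g²*1 = g²)
v(s) = 68 + s (v(s) = 4 + (s + (-8)²) = 4 + (s + 64) = 4 + (64 + s) = 68 + s)
(12216 + 45511)*(v(Y) - 15718) = (12216 + 45511)*((68 + 144) - 15718) = 57727*(212 - 15718) = 57727*(-15506) = -895114862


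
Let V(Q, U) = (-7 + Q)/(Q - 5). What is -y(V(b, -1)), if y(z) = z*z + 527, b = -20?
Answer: -330104/625 ≈ -528.17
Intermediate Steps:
V(Q, U) = (-7 + Q)/(-5 + Q)
y(z) = 527 + z² (y(z) = z² + 527 = 527 + z²)
-y(V(b, -1)) = -(527 + ((-7 - 20)/(-5 - 20))²) = -(527 + (-27/(-25))²) = -(527 + (-1/25*(-27))²) = -(527 + (27/25)²) = -(527 + 729/625) = -1*330104/625 = -330104/625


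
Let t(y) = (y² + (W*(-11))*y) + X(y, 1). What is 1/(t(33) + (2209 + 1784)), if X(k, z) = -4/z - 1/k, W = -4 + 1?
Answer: 33/203510 ≈ 0.00016215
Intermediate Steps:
W = -3
X(k, z) = -1/k - 4/z
t(y) = -4 + y² - 1/y + 33*y (t(y) = (y² + (-3*(-11))*y) + (-1/y - 4/1) = (y² + 33*y) + (-1/y - 4*1) = (y² + 33*y) + (-1/y - 4) = (y² + 33*y) + (-4 - 1/y) = -4 + y² - 1/y + 33*y)
1/(t(33) + (2209 + 1784)) = 1/((-4 + 33² - 1/33 + 33*33) + (2209 + 1784)) = 1/((-4 + 1089 - 1*1/33 + 1089) + 3993) = 1/((-4 + 1089 - 1/33 + 1089) + 3993) = 1/(71741/33 + 3993) = 1/(203510/33) = 33/203510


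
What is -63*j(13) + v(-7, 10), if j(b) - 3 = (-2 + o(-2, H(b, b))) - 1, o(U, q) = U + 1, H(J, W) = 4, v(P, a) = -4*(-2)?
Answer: 71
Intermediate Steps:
v(P, a) = 8
o(U, q) = 1 + U
j(b) = -1 (j(b) = 3 + ((-2 + (1 - 2)) - 1) = 3 + ((-2 - 1) - 1) = 3 + (-3 - 1) = 3 - 4 = -1)
-63*j(13) + v(-7, 10) = -63*(-1) + 8 = 63 + 8 = 71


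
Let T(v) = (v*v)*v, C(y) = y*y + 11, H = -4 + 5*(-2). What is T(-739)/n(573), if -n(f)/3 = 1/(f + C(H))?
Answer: 104931688940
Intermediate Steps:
H = -14 (H = -4 - 10 = -14)
C(y) = 11 + y**2 (C(y) = y**2 + 11 = 11 + y**2)
n(f) = -3/(207 + f) (n(f) = -3/(f + (11 + (-14)**2)) = -3/(f + (11 + 196)) = -3/(f + 207) = -3/(207 + f))
T(v) = v**3 (T(v) = v**2*v = v**3)
T(-739)/n(573) = (-739)**3/((-3/(207 + 573))) = -403583419/((-3/780)) = -403583419/((-3*1/780)) = -403583419/(-1/260) = -403583419*(-260) = 104931688940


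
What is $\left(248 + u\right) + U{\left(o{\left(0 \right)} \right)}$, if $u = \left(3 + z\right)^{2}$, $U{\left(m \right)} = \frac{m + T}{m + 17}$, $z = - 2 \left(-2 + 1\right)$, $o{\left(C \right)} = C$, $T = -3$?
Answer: $\frac{4638}{17} \approx 272.82$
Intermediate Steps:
$z = 2$ ($z = \left(-2\right) \left(-1\right) = 2$)
$U{\left(m \right)} = \frac{-3 + m}{17 + m}$ ($U{\left(m \right)} = \frac{m - 3}{m + 17} = \frac{-3 + m}{17 + m}$)
$u = 25$ ($u = \left(3 + 2\right)^{2} = 5^{2} = 25$)
$\left(248 + u\right) + U{\left(o{\left(0 \right)} \right)} = \left(248 + 25\right) + \frac{-3 + 0}{17 + 0} = 273 + \frac{1}{17} \left(-3\right) = 273 - \frac{3}{17} = \frac{4638}{17}$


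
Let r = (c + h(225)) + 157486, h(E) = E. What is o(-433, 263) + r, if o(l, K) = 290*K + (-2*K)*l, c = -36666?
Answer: 425073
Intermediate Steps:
o(l, K) = 290*K - 2*K*l
r = 121045 (r = (-36666 + 225) + 157486 = -36441 + 157486 = 121045)
o(-433, 263) + r = 2*263*(145 - 1*(-433)) + 121045 = 2*263*(145 + 433) + 121045 = 2*263*578 + 121045 = 304028 + 121045 = 425073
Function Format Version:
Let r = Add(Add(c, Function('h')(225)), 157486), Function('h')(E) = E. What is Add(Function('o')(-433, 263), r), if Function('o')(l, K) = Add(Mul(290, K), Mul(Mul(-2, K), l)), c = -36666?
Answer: 425073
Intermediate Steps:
Function('o')(l, K) = Add(Mul(290, K), Mul(-2, K, l))
r = 121045 (r = Add(Add(-36666, 225), 157486) = Add(-36441, 157486) = 121045)
Add(Function('o')(-433, 263), r) = Add(Mul(2, 263, Add(145, Mul(-1, -433))), 121045) = Add(Mul(2, 263, Add(145, 433)), 121045) = Add(Mul(2, 263, 578), 121045) = Add(304028, 121045) = 425073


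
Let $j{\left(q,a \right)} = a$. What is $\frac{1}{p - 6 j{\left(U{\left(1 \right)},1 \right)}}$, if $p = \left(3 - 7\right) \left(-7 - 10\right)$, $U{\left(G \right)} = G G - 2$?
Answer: $\frac{1}{62} \approx 0.016129$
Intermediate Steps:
$U{\left(G \right)} = -2 + G^{2}$ ($U{\left(G \right)} = G^{2} - 2 = -2 + G^{2}$)
$p = 68$ ($p = \left(-4\right) \left(-17\right) = 68$)
$\frac{1}{p - 6 j{\left(U{\left(1 \right)},1 \right)}} = \frac{1}{68 - 6} = \frac{1}{62}$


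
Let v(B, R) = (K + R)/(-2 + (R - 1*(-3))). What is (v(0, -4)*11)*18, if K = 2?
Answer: 132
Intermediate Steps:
v(B, R) = (2 + R)/(1 + R) (v(B, R) = (2 + R)/(-2 + (R - 1*(-3))) = (2 + R)/(-2 + (R + 3)) = (2 + R)/(-2 + (3 + R)) = (2 + R)/(1 + R))
(v(0, -4)*11)*18 = (((2 - 4)/(1 - 4))*11)*18 = ((-2/(-3))*11)*18 = (-⅓*(-2)*11)*18 = ((⅔)*11)*18 = (22/3)*18 = 132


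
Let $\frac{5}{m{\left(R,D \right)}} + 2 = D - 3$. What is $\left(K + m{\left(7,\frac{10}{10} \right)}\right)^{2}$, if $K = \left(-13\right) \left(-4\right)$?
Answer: $\frac{41209}{16} \approx 2575.6$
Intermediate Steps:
$m{\left(R,D \right)} = \frac{5}{-5 + D}$ ($m{\left(R,D \right)} = \frac{5}{-2 + \left(D - 3\right)} = \frac{5}{-2 + \left(-3 + D\right)} = \frac{5}{-5 + D}$)
$K = 52$
$\left(K + m{\left(7,\frac{10}{10} \right)}\right)^{2} = \left(52 + \frac{5}{-5 + \frac{10}{10}}\right)^{2} = \left(52 + \frac{5}{-5 + 10 \cdot \frac{1}{10}}\right)^{2} = \left(52 + \frac{5}{-5 + 1}\right)^{2} = \left(52 + \frac{5}{-4}\right)^{2} = \left(52 + 5 \left(- \frac{1}{4}\right)\right)^{2} = \left(52 - \frac{5}{4}\right)^{2} = \left(\frac{203}{4}\right)^{2} = \frac{41209}{16}$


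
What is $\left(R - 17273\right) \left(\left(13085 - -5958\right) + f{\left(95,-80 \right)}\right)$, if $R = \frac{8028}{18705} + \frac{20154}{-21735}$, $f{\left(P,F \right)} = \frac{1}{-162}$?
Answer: $- \frac{96286494562547081}{292718286} \approx -3.2894 \cdot 10^{8}$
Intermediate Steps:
$f{\left(P,F \right)} = - \frac{1}{162}$
$R = - \frac{4499822}{9034515}$ ($R = 8028 \cdot \frac{1}{18705} + 20154 \left(- \frac{1}{21735}\right) = \frac{2676}{6235} - \frac{6718}{7245} = - \frac{4499822}{9034515} \approx -0.49807$)
$\left(R - 17273\right) \left(\left(13085 - -5958\right) + f{\left(95,-80 \right)}\right) = \left(- \frac{4499822}{9034515} - 17273\right) \left(\left(13085 - -5958\right) - \frac{1}{162}\right) = - \frac{156057677417 \left(\left(13085 + 5958\right) - \frac{1}{162}\right)}{9034515} = - \frac{156057677417 \left(19043 - \frac{1}{162}\right)}{9034515} = \left(- \frac{156057677417}{9034515}\right) \frac{3084965}{162} = - \frac{96286494562547081}{292718286}$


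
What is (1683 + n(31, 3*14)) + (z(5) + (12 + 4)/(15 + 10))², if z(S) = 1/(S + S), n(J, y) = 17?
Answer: 4251369/2500 ≈ 1700.5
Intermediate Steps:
z(S) = 1/(2*S)
(1683 + n(31, 3*14)) + (z(5) + (12 + 4)/(15 + 10))² = (1683 + 17) + ((½)/5 + (12 + 4)/(15 + 10))² = 1700 + ((½)*(⅕) + 16/25)² = 1700 + (⅒ + 16*(1/25))² = 1700 + (⅒ + 16/25)² = 1700 + (37/50)² = 1700 + 1369/2500 = 4251369/2500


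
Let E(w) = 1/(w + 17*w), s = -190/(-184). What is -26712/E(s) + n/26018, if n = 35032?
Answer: -148554311552/299207 ≈ -4.9649e+5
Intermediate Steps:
s = 95/92 (s = -190*(-1/184) = 95/92 ≈ 1.0326)
E(w) = 1/(18*w)
-26712/E(s) + n/26018 = -26712/(1/(18*(95/92))) + 35032/26018 = -26712/((1/18)*(92/95)) + 35032*(1/26018) = -26712/46/855 + 17516/13009 = -26712*855/46 + 17516/13009 = -11419380/23 + 17516/13009 = -148554311552/299207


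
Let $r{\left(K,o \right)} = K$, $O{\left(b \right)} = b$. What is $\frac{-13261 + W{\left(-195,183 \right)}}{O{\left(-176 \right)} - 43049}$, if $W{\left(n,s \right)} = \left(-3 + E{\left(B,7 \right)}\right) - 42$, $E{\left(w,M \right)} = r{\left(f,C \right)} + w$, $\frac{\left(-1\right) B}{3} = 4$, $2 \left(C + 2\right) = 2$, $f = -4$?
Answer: $\frac{13322}{43225} \approx 0.3082$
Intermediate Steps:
$C = -1$ ($C = -2 + \frac{1}{2} \cdot 2 = -2 + 1 = -1$)
$B = -12$ ($B = \left(-3\right) 4 = -12$)
$E{\left(w,M \right)} = -4 + w$
$W{\left(n,s \right)} = -61$ ($W{\left(n,s \right)} = \left(-3 - 16\right) - 42 = -19 - 42 = -61$)
$\frac{-13261 + W{\left(-195,183 \right)}}{O{\left(-176 \right)} - 43049} = \frac{-13261 - 61}{-176 - 43049} = - \frac{13322}{-43225} = \left(-13322\right) \left(- \frac{1}{43225}\right) = \frac{13322}{43225}$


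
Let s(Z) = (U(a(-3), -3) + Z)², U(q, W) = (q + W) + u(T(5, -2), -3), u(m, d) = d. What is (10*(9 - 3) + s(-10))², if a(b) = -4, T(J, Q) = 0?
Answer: 211600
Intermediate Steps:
U(q, W) = -3 + W + q (U(q, W) = (q + W) - 3 = (W + q) - 3 = -3 + W + q)
s(Z) = (-10 + Z)² (s(Z) = ((-3 - 3 - 4) + Z)² = (-10 + Z)²)
(10*(9 - 3) + s(-10))² = (10*(9 - 3) + (-10 - 10)²)² = (10*6 + (-20)²)² = (60 + 400)² = 460² = 211600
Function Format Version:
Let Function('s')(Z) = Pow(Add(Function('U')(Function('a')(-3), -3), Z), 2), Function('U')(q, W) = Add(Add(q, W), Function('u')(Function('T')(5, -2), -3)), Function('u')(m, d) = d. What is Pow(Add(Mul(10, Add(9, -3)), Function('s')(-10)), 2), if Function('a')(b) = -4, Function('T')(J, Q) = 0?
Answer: 211600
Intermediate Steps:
Function('U')(q, W) = Add(-3, W, q) (Function('U')(q, W) = Add(Add(q, W), -3) = Add(Add(W, q), -3) = Add(-3, W, q))
Function('s')(Z) = Pow(Add(-10, Z), 2) (Function('s')(Z) = Pow(Add(Add(-3, -3, -4), Z), 2) = Pow(Add(-10, Z), 2))
Pow(Add(Mul(10, Add(9, -3)), Function('s')(-10)), 2) = Pow(Add(Mul(10, Add(9, -3)), Pow(Add(-10, -10), 2)), 2) = Pow(Add(Mul(10, 6), Pow(-20, 2)), 2) = Pow(Add(60, 400), 2) = Pow(460, 2) = 211600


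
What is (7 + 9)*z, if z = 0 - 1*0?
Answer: 0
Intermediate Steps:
z = 0 (z = 0 + 0 = 0)
(7 + 9)*z = (7 + 9)*0 = 16*0 = 0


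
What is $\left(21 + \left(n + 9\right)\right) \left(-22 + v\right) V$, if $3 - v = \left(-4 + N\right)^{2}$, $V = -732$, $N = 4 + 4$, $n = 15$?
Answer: $1152900$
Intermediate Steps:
$N = 8$
$v = -13$ ($v = 3 - \left(-4 + 8\right)^{2} = 3 - 4^{2} = 3 - 16 = -13$)
$\left(21 + \left(n + 9\right)\right) \left(-22 + v\right) V = \left(21 + \left(15 + 9\right)\right) \left(-22 - 13\right) \left(-732\right) = \left(21 + 24\right) \left(-35\right) \left(-732\right) = 45 \left(-35\right) \left(-732\right) = \left(-1575\right) \left(-732\right) = 1152900$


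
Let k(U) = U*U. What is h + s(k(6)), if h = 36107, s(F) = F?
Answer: 36143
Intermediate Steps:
k(U) = U²
h + s(k(6)) = 36107 + 6² = 36107 + 36 = 36143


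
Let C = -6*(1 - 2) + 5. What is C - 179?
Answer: -168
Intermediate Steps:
C = 11 (C = -6*(-1) + 5 = 6 + 5 = 11)
C - 179 = 11 - 179 = -168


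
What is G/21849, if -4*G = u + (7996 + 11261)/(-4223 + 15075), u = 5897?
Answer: -64013501/948421392 ≈ -0.067495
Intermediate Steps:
G = -64013501/43408 (G = -(5897 + (7996 + 11261)/(-4223 + 15075))/4 = -(5897 + 19257/10852)/4 = -¼*64013501/10852 = -64013501/43408 ≈ -1474.7)
G/21849 = -64013501/43408/21849 = -64013501/43408*1/21849 = -64013501/948421392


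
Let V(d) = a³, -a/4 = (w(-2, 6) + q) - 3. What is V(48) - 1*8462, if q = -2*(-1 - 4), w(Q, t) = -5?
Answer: -8974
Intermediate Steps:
q = 10 (q = -2*(-5) = 10)
a = -8 (a = -4*((-5 + 10) - 3) = -4*(5 - 3) = -4*2 = -8)
V(d) = -512 (V(d) = (-8)³ = -512)
V(48) - 1*8462 = -512 - 1*8462 = -512 - 8462 = -8974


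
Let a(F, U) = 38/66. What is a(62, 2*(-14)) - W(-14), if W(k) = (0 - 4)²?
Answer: -509/33 ≈ -15.424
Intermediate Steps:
W(k) = 16 (W(k) = (-4)² = 16)
a(F, U) = 19/33 (a(F, U) = 38*(1/66) = 19/33)
a(62, 2*(-14)) - W(-14) = 19/33 - 1*16 = 19/33 - 16 = -509/33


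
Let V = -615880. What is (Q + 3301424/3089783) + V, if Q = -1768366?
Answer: -7366799457194/3089783 ≈ -2.3842e+6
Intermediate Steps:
(Q + 3301424/3089783) + V = (-1768366 + 3301424/3089783) - 615880 = -5463863903154/3089783 - 615880 = -7366799457194/3089783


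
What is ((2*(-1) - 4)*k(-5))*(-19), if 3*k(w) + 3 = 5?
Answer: 76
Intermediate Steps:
k(w) = 2/3 (k(w) = -1 + (1/3)*5 = -1 + 5/3 = 2/3)
((2*(-1) - 4)*k(-5))*(-19) = ((2*(-1) - 4)*(2/3))*(-19) = ((-2 - 4)*(2/3))*(-19) = -6*2/3*(-19) = -4*(-19) = 76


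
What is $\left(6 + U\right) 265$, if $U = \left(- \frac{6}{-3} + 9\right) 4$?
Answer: $13250$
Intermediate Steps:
$U = 44$ ($U = \left(\left(-6\right) \left(- \frac{1}{3}\right) + 9\right) 4 = \left(2 + 9\right) 4 = 11 \cdot 4 = 44$)
$\left(6 + U\right) 265 = \left(6 + 44\right) 265 = 50 \cdot 265 = 13250$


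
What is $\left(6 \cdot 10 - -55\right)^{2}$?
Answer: $13225$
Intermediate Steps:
$\left(6 \cdot 10 - -55\right)^{2} = \left(60 + 55\right)^{2} = 115^{2} = 13225$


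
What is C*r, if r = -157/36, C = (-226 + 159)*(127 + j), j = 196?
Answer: 3397637/36 ≈ 94379.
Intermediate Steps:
C = -21641 (C = (-226 + 159)*(127 + 196) = -67*323 = -21641)
r = -157/36 (r = -157*1/36 = -157/36 ≈ -4.3611)
C*r = -21641*(-157/36) = 3397637/36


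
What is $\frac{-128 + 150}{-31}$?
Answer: $- \frac{22}{31} \approx -0.70968$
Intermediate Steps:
$\frac{-128 + 150}{-31} = 22 \left(- \frac{1}{31}\right) = - \frac{22}{31}$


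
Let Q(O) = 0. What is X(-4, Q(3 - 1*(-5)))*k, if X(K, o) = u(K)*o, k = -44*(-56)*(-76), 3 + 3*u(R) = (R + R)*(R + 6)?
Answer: 0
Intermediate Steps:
u(R) = -1 + 2*R*(6 + R)/3 (u(R) = -1 + ((R + R)*(R + 6))/3 = -1 + ((2*R)*(6 + R))/3 = -1 + (2*R*(6 + R))/3 = -1 + 2*R*(6 + R)/3)
k = -187264 (k = 2464*(-76) = -187264)
X(K, o) = o*(-1 + 4*K + 2*K²/3) (X(K, o) = (-1 + 4*K + 2*K²/3)*o = o*(-1 + 4*K + 2*K²/3))
X(-4, Q(3 - 1*(-5)))*k = ((⅓)*0*(-3 + 2*(-4)² + 12*(-4)))*(-187264) = ((⅓)*0*(-3 + 2*16 - 48))*(-187264) = ((⅓)*0*(-3 + 32 - 48))*(-187264) = ((⅓)*0*(-19))*(-187264) = 0*(-187264) = 0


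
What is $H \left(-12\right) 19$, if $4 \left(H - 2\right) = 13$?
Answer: $-1197$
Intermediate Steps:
$H = \frac{21}{4}$ ($H = 2 + \frac{1}{4} \cdot 13 = 2 + \frac{13}{4} = \frac{21}{4} \approx 5.25$)
$H \left(-12\right) 19 = \frac{21}{4} \left(-12\right) 19 = \left(-63\right) 19 = -1197$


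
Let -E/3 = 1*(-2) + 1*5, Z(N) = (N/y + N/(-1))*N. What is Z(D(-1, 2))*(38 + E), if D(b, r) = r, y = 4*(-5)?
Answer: -609/5 ≈ -121.80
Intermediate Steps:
y = -20
Z(N) = -21*N²/20 (Z(N) = (N/(-20) + N/(-1))*N = (N*(-1/20) + N*(-1))*N = (-N/20 - N)*N = (-21*N/20)*N = -21*N²/20)
E = -9 (E = -3*(1*(-2) + 1*5) = -3*(-2 + 5) = -3*3 = -9)
Z(D(-1, 2))*(38 + E) = (-21/20*2²)*(38 - 9) = -21/20*4*29 = -21/5*29 = -609/5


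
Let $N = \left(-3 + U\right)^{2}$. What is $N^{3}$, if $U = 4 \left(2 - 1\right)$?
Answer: $1$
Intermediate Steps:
$U = 4$ ($U = 4 \cdot 1 = 4$)
$N = 1$ ($N = \left(-3 + 4\right)^{2} = 1^{2} = 1$)
$N^{3} = 1^{3} = 1$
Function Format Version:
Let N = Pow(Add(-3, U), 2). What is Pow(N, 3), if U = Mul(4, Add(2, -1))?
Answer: 1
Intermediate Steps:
U = 4 (U = Mul(4, 1) = 4)
N = 1 (N = Pow(Add(-3, 4), 2) = Pow(1, 2) = 1)
Pow(N, 3) = Pow(1, 3) = 1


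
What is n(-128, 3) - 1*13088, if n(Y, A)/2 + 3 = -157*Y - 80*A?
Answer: 26618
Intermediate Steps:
n(Y, A) = -6 - 314*Y - 160*A (n(Y, A) = -6 + 2*(-157*Y - 80*A) = -6 + (-314*Y - 160*A) = -6 - 314*Y - 160*A)
n(-128, 3) - 1*13088 = (-6 - 314*(-128) - 160*3) - 1*13088 = (-6 + 40192 - 480) - 13088 = 39706 - 13088 = 26618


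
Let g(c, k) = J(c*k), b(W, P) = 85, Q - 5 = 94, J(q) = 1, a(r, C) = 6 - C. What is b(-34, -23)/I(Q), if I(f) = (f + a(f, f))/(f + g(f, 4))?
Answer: 4250/3 ≈ 1416.7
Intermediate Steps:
Q = 99 (Q = 5 + 94 = 99)
g(c, k) = 1
I(f) = 6/(1 + f) (I(f) = (f + (6 - f))/(f + 1) = 6/(1 + f))
b(-34, -23)/I(Q) = 85/((6/(1 + 99))) = 85/((6/100)) = 85/((6*(1/100))) = 85/(3/50) = 85*(50/3) = 4250/3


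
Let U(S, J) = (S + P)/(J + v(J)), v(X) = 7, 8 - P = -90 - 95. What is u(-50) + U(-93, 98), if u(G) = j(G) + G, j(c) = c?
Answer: -2080/21 ≈ -99.048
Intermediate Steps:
P = 193 (P = 8 - (-90 - 95) = 8 - 1*(-185) = 8 + 185 = 193)
U(S, J) = (193 + S)/(7 + J) (U(S, J) = (S + 193)/(J + 7) = (193 + S)/(7 + J))
u(G) = 2*G (u(G) = G + G = 2*G)
u(-50) + U(-93, 98) = 2*(-50) + (193 - 93)/(7 + 98) = -100 + 100/105 = -100 + (1/105)*100 = -100 + 20/21 = -2080/21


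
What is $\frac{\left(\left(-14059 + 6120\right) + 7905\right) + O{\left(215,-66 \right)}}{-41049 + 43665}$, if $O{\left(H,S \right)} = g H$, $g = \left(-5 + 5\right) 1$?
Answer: $- \frac{17}{1308} \approx -0.012997$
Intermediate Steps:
$g = 0$ ($g = 0 \cdot 1 = 0$)
$O{\left(H,S \right)} = 0$ ($O{\left(H,S \right)} = 0 H = 0$)
$\frac{\left(\left(-14059 + 6120\right) + 7905\right) + O{\left(215,-66 \right)}}{-41049 + 43665} = \frac{\left(\left(-14059 + 6120\right) + 7905\right) + 0}{-41049 + 43665} = \frac{\left(-7939 + 7905\right) + 0}{2616} = \left(-34 + 0\right) \frac{1}{2616} = \left(-34\right) \frac{1}{2616} = - \frac{17}{1308}$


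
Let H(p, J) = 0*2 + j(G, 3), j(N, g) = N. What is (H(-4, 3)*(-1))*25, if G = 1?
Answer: -25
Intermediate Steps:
H(p, J) = 1 (H(p, J) = 0*2 + 1 = 0 + 1 = 1)
(H(-4, 3)*(-1))*25 = (1*(-1))*25 = -1*25 = -25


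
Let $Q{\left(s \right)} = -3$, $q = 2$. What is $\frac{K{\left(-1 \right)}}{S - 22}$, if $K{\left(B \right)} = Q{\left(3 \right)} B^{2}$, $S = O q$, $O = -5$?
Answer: $\frac{3}{32} \approx 0.09375$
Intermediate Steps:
$S = -10$ ($S = \left(-5\right) 2 = -10$)
$K{\left(B \right)} = - 3 B^{2}$
$\frac{K{\left(-1 \right)}}{S - 22} = \frac{\left(-3\right) \left(-1\right)^{2}}{-10 - 22} = \frac{\left(-3\right) 1}{-32} = \left(- \frac{1}{32}\right) \left(-3\right) = \frac{3}{32}$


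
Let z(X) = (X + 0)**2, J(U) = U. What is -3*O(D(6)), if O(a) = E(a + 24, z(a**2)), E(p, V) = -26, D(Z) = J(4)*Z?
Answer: 78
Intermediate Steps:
z(X) = X**2
D(Z) = 4*Z
O(a) = -26
-3*O(D(6)) = -3*(-26) = 78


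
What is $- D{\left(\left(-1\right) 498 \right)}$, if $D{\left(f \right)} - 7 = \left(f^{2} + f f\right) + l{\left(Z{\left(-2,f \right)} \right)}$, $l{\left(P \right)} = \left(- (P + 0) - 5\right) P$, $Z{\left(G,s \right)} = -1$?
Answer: $-496019$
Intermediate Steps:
$l{\left(P \right)} = P \left(-5 - P\right)$ ($l{\left(P \right)} = \left(- P - 5\right) P = \left(-5 - P\right) P = P \left(-5 - P\right)$)
$D{\left(f \right)} = 11 + 2 f^{2}$ ($D{\left(f \right)} = 7 - \left(- f^{2} - \left(5 - 1\right) - f f\right) = 7 + \left(\left(f^{2} + f^{2}\right) - \left(-1\right) 4\right) = 7 + \left(2 f^{2} + 4\right) = 7 + \left(4 + 2 f^{2}\right) = 11 + 2 f^{2}$)
$- D{\left(\left(-1\right) 498 \right)} = - (11 + 2 \left(\left(-1\right) 498\right)^{2}) = - (11 + 2 \left(-498\right)^{2}) = - (11 + 2 \cdot 248004) = - (11 + 496008) = \left(-1\right) 496019 = -496019$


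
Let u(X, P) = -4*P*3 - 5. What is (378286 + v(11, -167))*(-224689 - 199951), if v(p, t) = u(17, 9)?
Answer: -160587382720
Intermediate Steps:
u(X, P) = -5 - 12*P (u(X, P) = -12*P - 5 = -5 - 12*P)
v(p, t) = -113 (v(p, t) = -5 - 12*9 = -5 - 108 = -113)
(378286 + v(11, -167))*(-224689 - 199951) = (378286 - 113)*(-224689 - 199951) = 378173*(-424640) = -160587382720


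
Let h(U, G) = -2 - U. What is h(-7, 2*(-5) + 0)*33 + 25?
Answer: 190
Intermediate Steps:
h(-7, 2*(-5) + 0)*33 + 25 = (-2 - 1*(-7))*33 + 25 = (-2 + 7)*33 + 25 = 5*33 + 25 = 165 + 25 = 190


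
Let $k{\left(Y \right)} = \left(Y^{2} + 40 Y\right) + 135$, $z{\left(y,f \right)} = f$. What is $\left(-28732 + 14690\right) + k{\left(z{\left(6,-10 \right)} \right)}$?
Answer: $-14207$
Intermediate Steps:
$k{\left(Y \right)} = 135 + Y^{2} + 40 Y$
$\left(-28732 + 14690\right) + k{\left(z{\left(6,-10 \right)} \right)} = \left(-28732 + 14690\right) + \left(135 + \left(-10\right)^{2} + 40 \left(-10\right)\right) = -14042 + \left(135 + 100 - 400\right) = -14042 - 165 = -14207$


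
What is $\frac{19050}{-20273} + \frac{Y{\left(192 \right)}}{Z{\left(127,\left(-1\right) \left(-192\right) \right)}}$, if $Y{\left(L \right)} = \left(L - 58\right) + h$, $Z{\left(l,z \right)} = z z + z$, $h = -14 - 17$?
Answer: $- \frac{703828681}{751236288} \approx -0.93689$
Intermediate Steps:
$h = -31$ ($h = -14 - 17 = -31$)
$Z{\left(l,z \right)} = z + z^{2}$ ($Z{\left(l,z \right)} = z^{2} + z = z + z^{2}$)
$Y{\left(L \right)} = -89 + L$ ($Y{\left(L \right)} = \left(L - 58\right) - 31 = \left(-58 + L\right) - 31 = -89 + L$)
$\frac{19050}{-20273} + \frac{Y{\left(192 \right)}}{Z{\left(127,\left(-1\right) \left(-192\right) \right)}} = \frac{19050}{-20273} + \frac{-89 + 192}{\left(-1\right) \left(-192\right) \left(1 - -192\right)} = 19050 \left(- \frac{1}{20273}\right) + \frac{103}{192 \left(1 + 192\right)} = - \frac{19050}{20273} + \frac{103}{192 \cdot 193} = - \frac{19050}{20273} + \frac{103}{37056} = - \frac{703828681}{751236288}$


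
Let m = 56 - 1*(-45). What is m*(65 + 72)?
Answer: 13837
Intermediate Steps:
m = 101 (m = 56 + 45 = 101)
m*(65 + 72) = 101*(65 + 72) = 101*137 = 13837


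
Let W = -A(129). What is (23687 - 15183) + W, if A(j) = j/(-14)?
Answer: 119185/14 ≈ 8513.2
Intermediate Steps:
A(j) = -j/14 (A(j) = j*(-1/14) = -j/14)
W = 129/14 (W = -(-1)*129/14 = -1*(-129/14) = 129/14 ≈ 9.2143)
(23687 - 15183) + W = (23687 - 15183) + 129/14 = 8504 + 129/14 = 119185/14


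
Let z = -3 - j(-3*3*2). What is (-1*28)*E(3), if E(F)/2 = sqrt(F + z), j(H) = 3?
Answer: -56*I*sqrt(3) ≈ -96.995*I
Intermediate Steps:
z = -6 (z = -3 - 1*3 = -3 - 3 = -6)
E(F) = 2*sqrt(-6 + F) (E(F) = 2*sqrt(F - 6) = 2*sqrt(-6 + F))
(-1*28)*E(3) = (-1*28)*(2*sqrt(-6 + 3)) = -56*sqrt(-3) = -56*I*sqrt(3)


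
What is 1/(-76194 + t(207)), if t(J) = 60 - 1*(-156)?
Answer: -1/75978 ≈ -1.3162e-5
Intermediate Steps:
t(J) = 216 (t(J) = 60 + 156 = 216)
1/(-76194 + t(207)) = 1/(-76194 + 216) = 1/(-75978) = -1/75978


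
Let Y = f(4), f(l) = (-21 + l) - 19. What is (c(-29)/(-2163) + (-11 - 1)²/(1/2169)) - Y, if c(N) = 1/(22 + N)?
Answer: 4729624453/15141 ≈ 3.1237e+5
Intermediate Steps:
f(l) = -40 + l
Y = -36 (Y = -40 + 4 = -36)
(c(-29)/(-2163) + (-11 - 1)²/(1/2169)) - Y = (1/((22 - 29)*(-2163)) + (-11 - 1)²/(1/2169)) - 1*(-36) = (-1/2163/(-7) + (-12)²/(1/2169)) + 36 = (-⅐*(-1/2163) + 144*2169) + 36 = (1/15141 + 312336) + 36 = 4729079377/15141 + 36 = 4729624453/15141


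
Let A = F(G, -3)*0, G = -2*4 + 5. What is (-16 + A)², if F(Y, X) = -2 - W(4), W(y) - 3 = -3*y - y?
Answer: 256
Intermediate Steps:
W(y) = 3 - 4*y (W(y) = 3 + (-3*y - y) = 3 - 4*y)
G = -3 (G = -8 + 5 = -3)
F(Y, X) = 11 (F(Y, X) = -2 - (3 - 4*4) = -2 - (3 - 16) = -2 - 1*(-13) = -2 + 13 = 11)
A = 0 (A = 11*0 = 0)
(-16 + A)² = (-16 + 0)² = (-16)² = 256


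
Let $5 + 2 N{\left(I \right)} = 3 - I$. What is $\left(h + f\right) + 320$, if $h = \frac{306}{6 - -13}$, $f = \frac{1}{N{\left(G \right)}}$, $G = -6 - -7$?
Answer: $\frac{19120}{57} \approx 335.44$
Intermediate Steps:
$G = 1$ ($G = -6 + 7 = 1$)
$N{\left(I \right)} = -1 - \frac{I}{2}$ ($N{\left(I \right)} = - \frac{5}{2} + \frac{3 - I}{2} = - \frac{5}{2} - \left(- \frac{3}{2} + \frac{I}{2}\right) = -1 - \frac{I}{2}$)
$f = - \frac{2}{3}$ ($f = \frac{1}{-1 - \frac{1}{2}} = \frac{1}{- \frac{3}{2}} = - \frac{2}{3} \approx -0.66667$)
$h = \frac{306}{19}$ ($h = \frac{306}{6 + 13} = \frac{306}{19} \approx 16.105$)
$\left(h + f\right) + 320 = \left(\frac{306}{19} - \frac{2}{3}\right) + 320 = \frac{880}{57} + 320 = \frac{19120}{57}$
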